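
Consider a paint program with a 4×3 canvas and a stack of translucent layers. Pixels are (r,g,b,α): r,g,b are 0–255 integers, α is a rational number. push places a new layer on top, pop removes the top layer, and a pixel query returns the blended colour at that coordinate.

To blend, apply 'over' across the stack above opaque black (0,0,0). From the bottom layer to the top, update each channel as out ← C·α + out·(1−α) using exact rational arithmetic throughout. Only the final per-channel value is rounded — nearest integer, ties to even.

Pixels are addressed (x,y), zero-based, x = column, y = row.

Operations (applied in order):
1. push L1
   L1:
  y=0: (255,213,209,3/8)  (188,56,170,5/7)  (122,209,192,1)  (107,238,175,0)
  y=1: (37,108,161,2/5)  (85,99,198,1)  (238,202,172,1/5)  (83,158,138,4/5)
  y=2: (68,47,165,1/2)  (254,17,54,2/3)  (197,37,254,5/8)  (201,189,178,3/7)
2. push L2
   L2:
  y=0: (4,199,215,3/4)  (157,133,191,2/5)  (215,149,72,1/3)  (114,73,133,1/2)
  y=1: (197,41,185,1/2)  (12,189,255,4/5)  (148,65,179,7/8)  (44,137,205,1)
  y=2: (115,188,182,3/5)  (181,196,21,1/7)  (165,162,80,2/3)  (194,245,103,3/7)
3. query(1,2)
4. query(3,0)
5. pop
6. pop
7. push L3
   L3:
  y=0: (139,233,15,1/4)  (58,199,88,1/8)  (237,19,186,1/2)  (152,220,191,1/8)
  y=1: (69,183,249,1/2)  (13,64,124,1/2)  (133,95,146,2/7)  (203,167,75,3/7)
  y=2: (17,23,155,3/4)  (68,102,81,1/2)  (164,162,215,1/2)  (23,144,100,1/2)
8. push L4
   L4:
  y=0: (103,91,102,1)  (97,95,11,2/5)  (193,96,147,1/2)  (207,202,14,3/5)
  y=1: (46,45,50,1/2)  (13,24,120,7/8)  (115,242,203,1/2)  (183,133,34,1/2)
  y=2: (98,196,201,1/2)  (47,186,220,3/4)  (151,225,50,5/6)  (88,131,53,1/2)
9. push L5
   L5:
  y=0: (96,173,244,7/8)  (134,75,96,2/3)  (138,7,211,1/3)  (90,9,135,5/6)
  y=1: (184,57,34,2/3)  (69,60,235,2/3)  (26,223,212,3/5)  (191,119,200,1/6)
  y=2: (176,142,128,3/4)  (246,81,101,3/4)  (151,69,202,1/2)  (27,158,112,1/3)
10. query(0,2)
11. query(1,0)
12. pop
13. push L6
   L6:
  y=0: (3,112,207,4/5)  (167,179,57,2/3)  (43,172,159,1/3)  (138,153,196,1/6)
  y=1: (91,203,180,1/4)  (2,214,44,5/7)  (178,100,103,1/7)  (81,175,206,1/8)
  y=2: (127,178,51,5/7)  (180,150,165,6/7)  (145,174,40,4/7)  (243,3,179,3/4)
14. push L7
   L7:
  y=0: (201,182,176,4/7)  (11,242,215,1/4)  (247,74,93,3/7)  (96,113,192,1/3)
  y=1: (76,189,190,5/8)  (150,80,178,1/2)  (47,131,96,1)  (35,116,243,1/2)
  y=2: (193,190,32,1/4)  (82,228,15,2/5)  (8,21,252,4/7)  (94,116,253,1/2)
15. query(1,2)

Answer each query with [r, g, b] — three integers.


(1,2) stack=L1,L2; from [0,0,0]:
after L1 α=2/3: [508/3, 34/3, 36]
after L2 α=1/7: [171, 264/7, 237/7]
→ [171, 38, 34]

query (3,0) [L1,L2] — begin 0,0,0
+L1 (α=0) → [0, 0, 0]
+L2 (α=1/2) → [57, 73/2, 133/2]
= [57, 36, 66]

query (0,2) [L3,L4,L5] — begin 0,0,0
after L3 α=3/4: [51/4, 69/4, 465/4]
after L4 α=1/2: [443/8, 853/8, 1269/8]
after L5 α=3/4: [4667/32, 4261/32, 4341/32]
→ [146, 133, 136]

(1,0) stack=L3,L4,L5; from [0,0,0]:
after L3 α=1/8: [29/4, 199/8, 11]
after L4 α=2/5: [863/20, 2117/40, 11]
after L5 α=2/3: [6223/60, 8117/120, 203/3]
rounded: [104, 68, 68]

at x=1,y=2 over L3,L4,L6,L7:
L3 α=1/2: [34, 51, 81/2]
L4 α=3/4: [175/4, 609/4, 1401/8]
L6 α=6/7: [4495/28, 4209/28, 9321/56]
L7 α=2/5: [18077/140, 5079/28, 29643/280]
rounded: [129, 181, 106]


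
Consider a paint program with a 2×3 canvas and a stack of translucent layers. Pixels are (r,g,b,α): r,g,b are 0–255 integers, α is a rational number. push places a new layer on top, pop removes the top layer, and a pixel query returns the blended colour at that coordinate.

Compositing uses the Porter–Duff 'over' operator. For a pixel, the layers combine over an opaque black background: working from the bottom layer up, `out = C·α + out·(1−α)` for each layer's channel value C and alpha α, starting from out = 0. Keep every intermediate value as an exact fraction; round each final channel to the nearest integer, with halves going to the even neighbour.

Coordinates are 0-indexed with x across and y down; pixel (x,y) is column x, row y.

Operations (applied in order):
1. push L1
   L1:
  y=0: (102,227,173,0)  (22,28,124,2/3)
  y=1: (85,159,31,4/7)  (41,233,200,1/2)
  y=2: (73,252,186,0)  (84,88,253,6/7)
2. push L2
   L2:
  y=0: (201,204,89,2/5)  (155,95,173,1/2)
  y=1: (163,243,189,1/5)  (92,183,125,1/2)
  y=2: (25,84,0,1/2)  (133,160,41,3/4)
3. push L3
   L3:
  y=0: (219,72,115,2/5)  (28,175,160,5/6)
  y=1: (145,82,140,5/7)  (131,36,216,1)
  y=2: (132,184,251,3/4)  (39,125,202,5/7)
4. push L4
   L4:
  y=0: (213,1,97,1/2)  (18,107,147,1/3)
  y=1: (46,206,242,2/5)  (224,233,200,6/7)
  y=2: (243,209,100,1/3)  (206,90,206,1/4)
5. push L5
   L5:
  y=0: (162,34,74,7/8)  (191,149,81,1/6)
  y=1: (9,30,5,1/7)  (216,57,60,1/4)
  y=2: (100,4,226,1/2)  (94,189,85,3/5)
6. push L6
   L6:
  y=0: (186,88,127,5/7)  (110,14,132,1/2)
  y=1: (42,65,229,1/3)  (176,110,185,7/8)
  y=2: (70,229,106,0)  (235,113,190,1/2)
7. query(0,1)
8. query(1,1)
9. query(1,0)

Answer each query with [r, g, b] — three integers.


at x=0,y=1 over L1,L2,L3,L4,L5,L6:
+L1 (α=4/7) → [340/7, 636/7, 124/7]
+L2 (α=1/5) → [2501/35, 849/7, 1819/35]
+L3 (α=5/7) → [30377/245, 4568/49, 28138/245]
+L4 (α=2/5) → [113671/1225, 33892/245, 202994/1225]
+L5 (α=1/7) → [693051/8575, 210702/1715, 1224089/8575]
+L6 (α=1/3) → [582084/8575, 532879/5145, 4411853/25725]
→ [68, 104, 172]

(1,1) stack=L1,L2,L3,L4,L5,L6; from [0,0,0]:
+L1 (α=1/2) → [41/2, 233/2, 100]
+L2 (α=1/2) → [225/4, 599/4, 225/2]
+L3 (α=1) → [131, 36, 216]
+L4 (α=6/7) → [1475/7, 1434/7, 1416/7]
+L5 (α=1/4) → [5937/28, 4701/28, 1167/7]
+L6 (α=7/8) → [40433/224, 26261/224, 1279/7]
→ [181, 117, 183]

at x=1,y=0 over L1,L2,L3,L4,L5,L6:
after L1 α=2/3: [44/3, 56/3, 248/3]
after L2 α=1/2: [509/6, 341/6, 767/6]
after L3 α=5/6: [1349/36, 5591/36, 5567/36]
after L4 α=1/3: [1673/54, 7517/54, 8213/54]
after L5 α=1/6: [18679/324, 45631/324, 45439/324]
after L6 α=1/2: [54319/648, 50167/648, 88207/648]
→ [84, 77, 136]


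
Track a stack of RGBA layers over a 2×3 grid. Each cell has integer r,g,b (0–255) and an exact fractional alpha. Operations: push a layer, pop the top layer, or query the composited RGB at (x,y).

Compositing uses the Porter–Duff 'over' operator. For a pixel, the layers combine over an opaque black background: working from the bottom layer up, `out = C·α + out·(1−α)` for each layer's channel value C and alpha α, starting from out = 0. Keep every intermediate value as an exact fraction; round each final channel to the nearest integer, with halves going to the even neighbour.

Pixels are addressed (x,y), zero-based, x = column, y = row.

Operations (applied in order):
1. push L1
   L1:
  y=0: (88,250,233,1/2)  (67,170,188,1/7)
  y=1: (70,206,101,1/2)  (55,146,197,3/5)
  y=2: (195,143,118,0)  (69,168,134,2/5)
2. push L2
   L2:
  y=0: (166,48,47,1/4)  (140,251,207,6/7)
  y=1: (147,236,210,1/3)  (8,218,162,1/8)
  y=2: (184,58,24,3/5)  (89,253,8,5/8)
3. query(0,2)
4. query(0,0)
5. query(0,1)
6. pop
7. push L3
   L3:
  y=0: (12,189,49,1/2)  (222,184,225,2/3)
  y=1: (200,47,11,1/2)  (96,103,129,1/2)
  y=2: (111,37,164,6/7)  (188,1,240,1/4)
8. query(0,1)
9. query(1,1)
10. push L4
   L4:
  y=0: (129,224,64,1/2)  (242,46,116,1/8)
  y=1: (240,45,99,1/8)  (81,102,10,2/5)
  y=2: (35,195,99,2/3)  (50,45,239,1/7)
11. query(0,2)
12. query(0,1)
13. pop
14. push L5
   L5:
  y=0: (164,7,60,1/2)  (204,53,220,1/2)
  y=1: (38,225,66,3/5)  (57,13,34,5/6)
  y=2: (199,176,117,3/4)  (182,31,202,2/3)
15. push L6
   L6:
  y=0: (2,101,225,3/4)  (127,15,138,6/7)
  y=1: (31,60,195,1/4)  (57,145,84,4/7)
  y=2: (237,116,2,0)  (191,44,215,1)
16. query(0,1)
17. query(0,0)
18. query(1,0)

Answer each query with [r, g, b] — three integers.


at x=0,y=2 over L1,L2:
+L1 (α=0) → [0, 0, 0]
+L2 (α=3/5) → [552/5, 174/5, 72/5]
rounded: [110, 35, 14]

query (0,0) [L1,L2] — begin 0,0,0
after L1 α=1/2: [44, 125, 233/2]
after L2 α=1/4: [149/2, 423/4, 793/8]
rounded: [74, 106, 99]

query (0,1) [L1,L2] — begin 0,0,0
after L1 α=1/2: [35, 103, 101/2]
after L2 α=1/3: [217/3, 442/3, 311/3]
→ [72, 147, 104]

at x=0,y=1 over L1,L3:
after L1 α=1/2: [35, 103, 101/2]
after L3 α=1/2: [235/2, 75, 123/4]
→ [118, 75, 31]

query (1,1) [L1,L3] — begin 0,0,0
+L1 (α=3/5) → [33, 438/5, 591/5]
+L3 (α=1/2) → [129/2, 953/10, 618/5]
= [64, 95, 124]

(0,2) stack=L1,L3,L4; from [0,0,0]:
L1 α=0: [0, 0, 0]
L3 α=6/7: [666/7, 222/7, 984/7]
L4 α=2/3: [1156/21, 984/7, 790/7]
→ [55, 141, 113]

(0,1) stack=L1,L3,L4; from [0,0,0]:
after L1 α=1/2: [35, 103, 101/2]
after L3 α=1/2: [235/2, 75, 123/4]
after L4 α=1/8: [2125/16, 285/4, 1257/32]
→ [133, 71, 39]

(0,1) stack=L1,L3,L5,L6; from [0,0,0]:
after L1 α=1/2: [35, 103, 101/2]
after L3 α=1/2: [235/2, 75, 123/4]
after L5 α=3/5: [349/5, 165, 519/10]
after L6 α=1/4: [601/10, 555/4, 3507/40]
→ [60, 139, 88]

at x=0,y=0 over L1,L3,L5,L6:
+L1 (α=1/2) → [44, 125, 233/2]
+L3 (α=1/2) → [28, 157, 331/4]
+L5 (α=1/2) → [96, 82, 571/8]
+L6 (α=3/4) → [51/2, 385/4, 5971/32]
→ [26, 96, 187]

query (1,0) [L1,L3,L5,L6] — begin 0,0,0
after L1 α=1/7: [67/7, 170/7, 188/7]
after L3 α=2/3: [3175/21, 2746/21, 3338/21]
after L5 α=1/2: [7459/42, 3859/42, 3979/21]
after L6 α=6/7: [39463/294, 7639/294, 21367/147]
rounded: [134, 26, 145]


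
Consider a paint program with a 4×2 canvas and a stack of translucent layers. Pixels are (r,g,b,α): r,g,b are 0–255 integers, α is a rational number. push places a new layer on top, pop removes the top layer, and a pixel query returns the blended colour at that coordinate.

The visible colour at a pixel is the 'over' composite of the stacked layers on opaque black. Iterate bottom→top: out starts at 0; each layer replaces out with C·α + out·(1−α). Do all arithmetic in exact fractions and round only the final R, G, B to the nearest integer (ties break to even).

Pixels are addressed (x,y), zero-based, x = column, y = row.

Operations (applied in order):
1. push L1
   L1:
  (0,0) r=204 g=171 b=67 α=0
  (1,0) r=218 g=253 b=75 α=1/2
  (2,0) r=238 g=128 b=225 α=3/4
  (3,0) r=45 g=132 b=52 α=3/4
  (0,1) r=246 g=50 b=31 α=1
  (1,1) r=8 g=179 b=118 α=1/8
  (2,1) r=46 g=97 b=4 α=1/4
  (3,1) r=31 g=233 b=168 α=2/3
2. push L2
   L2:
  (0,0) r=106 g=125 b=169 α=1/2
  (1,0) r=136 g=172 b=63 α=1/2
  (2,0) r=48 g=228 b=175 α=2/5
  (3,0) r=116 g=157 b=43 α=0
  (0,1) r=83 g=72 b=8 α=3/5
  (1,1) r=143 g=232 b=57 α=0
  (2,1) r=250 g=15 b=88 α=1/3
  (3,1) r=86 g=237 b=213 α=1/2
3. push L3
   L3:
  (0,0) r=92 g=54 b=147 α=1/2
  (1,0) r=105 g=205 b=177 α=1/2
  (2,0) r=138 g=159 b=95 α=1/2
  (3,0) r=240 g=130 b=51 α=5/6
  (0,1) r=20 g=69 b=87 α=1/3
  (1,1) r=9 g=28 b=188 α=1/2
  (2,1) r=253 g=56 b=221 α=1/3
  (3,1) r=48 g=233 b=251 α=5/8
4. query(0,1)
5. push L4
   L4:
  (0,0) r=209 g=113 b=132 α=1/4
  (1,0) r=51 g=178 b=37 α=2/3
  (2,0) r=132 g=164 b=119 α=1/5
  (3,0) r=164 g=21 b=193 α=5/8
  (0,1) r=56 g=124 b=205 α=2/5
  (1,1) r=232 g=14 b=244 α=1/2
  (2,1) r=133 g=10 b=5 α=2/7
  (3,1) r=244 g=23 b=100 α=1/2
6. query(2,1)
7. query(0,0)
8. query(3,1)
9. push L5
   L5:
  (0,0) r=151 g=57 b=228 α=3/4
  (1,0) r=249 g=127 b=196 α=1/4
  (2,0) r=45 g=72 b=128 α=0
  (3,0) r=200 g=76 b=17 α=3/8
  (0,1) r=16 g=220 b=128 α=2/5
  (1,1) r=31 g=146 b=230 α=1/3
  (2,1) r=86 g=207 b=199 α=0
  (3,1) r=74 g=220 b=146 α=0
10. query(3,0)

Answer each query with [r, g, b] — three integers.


query (0,1) [L1,L2,L3] — begin 0,0,0
after L1 α=1: [246, 50, 31]
after L2 α=3/5: [741/5, 316/5, 86/5]
after L3 α=1/3: [1582/15, 977/15, 607/15]
→ [105, 65, 40]

(2,1) stack=L1,L2,L3,L4; from [0,0,0]:
L1 α=1/4: [23/2, 97/4, 1]
L2 α=1/3: [91, 127/6, 30]
L3 α=1/3: [145, 295/9, 281/3]
L4 α=2/7: [991/7, 1655/63, 205/3]
rounded: [142, 26, 68]

(0,0) stack=L1,L2,L3,L4; from [0,0,0]:
L1 α=0: [0, 0, 0]
L2 α=1/2: [53, 125/2, 169/2]
L3 α=1/2: [145/2, 233/4, 463/4]
L4 α=1/4: [853/8, 1151/16, 1917/16]
→ [107, 72, 120]

at x=3,y=1 over L1,L2,L3,L4:
+L1 (α=2/3) → [62/3, 466/3, 112]
+L2 (α=1/2) → [160/3, 1177/6, 325/2]
+L3 (α=5/8) → [50, 3507/16, 3485/16]
+L4 (α=1/2) → [147, 3875/32, 5085/32]
→ [147, 121, 159]

at x=3,y=0 over L1,L2,L3,L4,L5:
L1 α=3/4: [135/4, 99, 39]
L2 α=0: [135/4, 99, 39]
L3 α=5/6: [1645/8, 749/6, 49]
L4 α=5/8: [11495/64, 959/16, 139]
L5 α=3/8: [95875/512, 8443/128, 373/4]
= [187, 66, 93]


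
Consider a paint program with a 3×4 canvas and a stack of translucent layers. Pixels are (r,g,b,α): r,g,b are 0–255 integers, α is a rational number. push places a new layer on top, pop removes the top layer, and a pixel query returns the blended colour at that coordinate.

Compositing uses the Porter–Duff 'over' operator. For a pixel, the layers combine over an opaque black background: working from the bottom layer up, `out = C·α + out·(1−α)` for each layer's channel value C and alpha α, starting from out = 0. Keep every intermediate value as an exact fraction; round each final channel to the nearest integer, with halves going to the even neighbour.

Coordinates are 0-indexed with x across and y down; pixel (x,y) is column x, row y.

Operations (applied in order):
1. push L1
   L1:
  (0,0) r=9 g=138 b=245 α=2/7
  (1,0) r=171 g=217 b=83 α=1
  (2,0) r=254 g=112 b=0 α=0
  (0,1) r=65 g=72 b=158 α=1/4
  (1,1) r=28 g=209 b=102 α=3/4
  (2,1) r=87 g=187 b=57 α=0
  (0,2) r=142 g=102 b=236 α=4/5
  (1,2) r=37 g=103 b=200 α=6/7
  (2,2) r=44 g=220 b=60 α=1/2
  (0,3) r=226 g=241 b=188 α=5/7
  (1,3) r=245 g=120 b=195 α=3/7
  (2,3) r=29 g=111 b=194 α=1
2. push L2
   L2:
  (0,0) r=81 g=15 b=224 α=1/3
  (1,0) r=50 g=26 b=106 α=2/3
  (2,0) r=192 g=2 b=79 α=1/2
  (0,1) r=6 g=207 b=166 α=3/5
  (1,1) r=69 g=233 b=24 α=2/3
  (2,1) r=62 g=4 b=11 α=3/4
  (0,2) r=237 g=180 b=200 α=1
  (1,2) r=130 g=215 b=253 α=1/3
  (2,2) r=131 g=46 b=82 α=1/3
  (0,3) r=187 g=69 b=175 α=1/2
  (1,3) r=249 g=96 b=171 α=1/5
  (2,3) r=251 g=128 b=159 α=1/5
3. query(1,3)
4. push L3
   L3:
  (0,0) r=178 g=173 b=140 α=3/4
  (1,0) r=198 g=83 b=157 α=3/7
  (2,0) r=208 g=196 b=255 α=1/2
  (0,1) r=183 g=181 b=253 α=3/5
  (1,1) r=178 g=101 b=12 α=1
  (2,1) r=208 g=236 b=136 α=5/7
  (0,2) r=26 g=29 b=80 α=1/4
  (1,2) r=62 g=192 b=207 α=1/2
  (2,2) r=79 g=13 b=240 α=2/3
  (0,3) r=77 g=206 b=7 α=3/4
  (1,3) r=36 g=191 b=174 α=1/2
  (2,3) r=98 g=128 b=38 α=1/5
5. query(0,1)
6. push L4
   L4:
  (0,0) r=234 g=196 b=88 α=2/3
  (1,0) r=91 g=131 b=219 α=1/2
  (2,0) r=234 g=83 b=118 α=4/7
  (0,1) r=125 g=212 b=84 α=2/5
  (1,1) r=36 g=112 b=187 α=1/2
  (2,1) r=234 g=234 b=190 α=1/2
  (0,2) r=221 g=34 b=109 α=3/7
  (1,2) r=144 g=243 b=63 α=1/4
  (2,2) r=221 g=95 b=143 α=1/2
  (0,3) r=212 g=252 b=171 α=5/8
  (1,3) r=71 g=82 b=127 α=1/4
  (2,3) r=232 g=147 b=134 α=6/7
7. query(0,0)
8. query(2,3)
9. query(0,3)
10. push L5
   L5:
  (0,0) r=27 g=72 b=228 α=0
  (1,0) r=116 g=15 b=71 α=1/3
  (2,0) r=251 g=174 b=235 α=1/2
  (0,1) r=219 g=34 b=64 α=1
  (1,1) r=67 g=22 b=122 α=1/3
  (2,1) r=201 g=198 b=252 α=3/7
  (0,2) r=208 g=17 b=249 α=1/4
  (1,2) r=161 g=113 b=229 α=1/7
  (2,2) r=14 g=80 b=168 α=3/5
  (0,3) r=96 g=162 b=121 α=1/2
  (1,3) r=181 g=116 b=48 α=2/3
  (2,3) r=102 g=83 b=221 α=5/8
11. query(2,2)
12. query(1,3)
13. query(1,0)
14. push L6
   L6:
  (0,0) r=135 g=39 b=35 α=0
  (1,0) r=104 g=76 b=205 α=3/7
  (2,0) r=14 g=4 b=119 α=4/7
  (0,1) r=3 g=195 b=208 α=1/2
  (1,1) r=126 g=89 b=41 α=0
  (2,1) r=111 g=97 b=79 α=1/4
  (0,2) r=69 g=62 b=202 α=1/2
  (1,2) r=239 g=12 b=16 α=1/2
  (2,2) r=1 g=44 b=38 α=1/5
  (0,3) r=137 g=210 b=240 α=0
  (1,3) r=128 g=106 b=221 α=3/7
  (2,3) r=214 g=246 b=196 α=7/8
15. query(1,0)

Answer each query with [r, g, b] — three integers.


at x=1,y=3 over L1,L2:
after L1 α=3/7: [105, 360/7, 585/7]
after L2 α=1/5: [669/5, 2112/35, 3537/35]
→ [134, 60, 101]

(0,1) stack=L1,L2,L3; from [0,0,0]:
+L1 (α=1/4) → [65/4, 18, 79/2]
+L2 (α=3/5) → [101/10, 657/5, 577/5]
+L3 (α=3/5) → [2846/25, 4029/25, 4949/25]
→ [114, 161, 198]

query (0,0) [L1,L2,L3,L4] — begin 0,0,0
after L1 α=2/7: [18/7, 276/7, 70]
after L2 α=1/3: [201/7, 219/7, 364/3]
after L3 α=3/4: [3939/28, 963/7, 406/3]
after L4 α=2/3: [5681/28, 3707/21, 934/9]
rounded: [203, 177, 104]

(2,3) stack=L1,L2,L3,L4; from [0,0,0]:
+L1 (α=1) → [29, 111, 194]
+L2 (α=1/5) → [367/5, 572/5, 187]
+L3 (α=1/5) → [1958/25, 2928/25, 786/5]
+L4 (α=6/7) → [36758/175, 24978/175, 4806/35]
rounded: [210, 143, 137]

at x=0,y=3 over L1,L2,L3,L4:
L1 α=5/7: [1130/7, 1205/7, 940/7]
L2 α=1/2: [2439/14, 844/7, 2165/14]
L3 α=3/4: [5673/56, 2585/14, 2459/56]
L4 α=5/8: [76379/448, 25395/112, 55257/448]
→ [170, 227, 123]

(2,2) stack=L1,L2,L3,L4,L5; from [0,0,0]:
+L1 (α=1/2) → [22, 110, 30]
+L2 (α=1/3) → [175/3, 266/3, 142/3]
+L3 (α=2/3) → [649/9, 344/9, 1582/9]
+L4 (α=1/2) → [1319/9, 1199/18, 2869/18]
+L5 (α=3/5) → [3016/45, 3359/45, 1481/9]
rounded: [67, 75, 165]

(1,3) stack=L1,L2,L3,L4,L5; from [0,0,0]:
after L1 α=3/7: [105, 360/7, 585/7]
after L2 α=1/5: [669/5, 2112/35, 3537/35]
after L3 α=1/2: [849/10, 8797/70, 9627/70]
after L4 α=1/4: [3257/40, 32131/280, 37771/280]
after L5 α=2/3: [17737/120, 97091/840, 64651/840]
→ [148, 116, 77]

(1,0) stack=L1,L2,L3,L4,L5; from [0,0,0]:
after L1 α=1: [171, 217, 83]
after L2 α=2/3: [271/3, 269/3, 295/3]
after L3 α=3/7: [2866/21, 1823/21, 2593/21]
after L4 α=1/2: [4777/42, 2287/21, 3596/21]
after L5 α=1/3: [7213/63, 4889/63, 8683/63]
→ [114, 78, 138]

at x=1,y=0 over L1,L2,L3,L4,L5,L6:
L1 α=1: [171, 217, 83]
L2 α=2/3: [271/3, 269/3, 295/3]
L3 α=3/7: [2866/21, 1823/21, 2593/21]
L4 α=1/2: [4777/42, 2287/21, 3596/21]
L5 α=1/3: [7213/63, 4889/63, 8683/63]
L6 α=3/7: [48508/441, 33920/441, 73477/441]
= [110, 77, 167]


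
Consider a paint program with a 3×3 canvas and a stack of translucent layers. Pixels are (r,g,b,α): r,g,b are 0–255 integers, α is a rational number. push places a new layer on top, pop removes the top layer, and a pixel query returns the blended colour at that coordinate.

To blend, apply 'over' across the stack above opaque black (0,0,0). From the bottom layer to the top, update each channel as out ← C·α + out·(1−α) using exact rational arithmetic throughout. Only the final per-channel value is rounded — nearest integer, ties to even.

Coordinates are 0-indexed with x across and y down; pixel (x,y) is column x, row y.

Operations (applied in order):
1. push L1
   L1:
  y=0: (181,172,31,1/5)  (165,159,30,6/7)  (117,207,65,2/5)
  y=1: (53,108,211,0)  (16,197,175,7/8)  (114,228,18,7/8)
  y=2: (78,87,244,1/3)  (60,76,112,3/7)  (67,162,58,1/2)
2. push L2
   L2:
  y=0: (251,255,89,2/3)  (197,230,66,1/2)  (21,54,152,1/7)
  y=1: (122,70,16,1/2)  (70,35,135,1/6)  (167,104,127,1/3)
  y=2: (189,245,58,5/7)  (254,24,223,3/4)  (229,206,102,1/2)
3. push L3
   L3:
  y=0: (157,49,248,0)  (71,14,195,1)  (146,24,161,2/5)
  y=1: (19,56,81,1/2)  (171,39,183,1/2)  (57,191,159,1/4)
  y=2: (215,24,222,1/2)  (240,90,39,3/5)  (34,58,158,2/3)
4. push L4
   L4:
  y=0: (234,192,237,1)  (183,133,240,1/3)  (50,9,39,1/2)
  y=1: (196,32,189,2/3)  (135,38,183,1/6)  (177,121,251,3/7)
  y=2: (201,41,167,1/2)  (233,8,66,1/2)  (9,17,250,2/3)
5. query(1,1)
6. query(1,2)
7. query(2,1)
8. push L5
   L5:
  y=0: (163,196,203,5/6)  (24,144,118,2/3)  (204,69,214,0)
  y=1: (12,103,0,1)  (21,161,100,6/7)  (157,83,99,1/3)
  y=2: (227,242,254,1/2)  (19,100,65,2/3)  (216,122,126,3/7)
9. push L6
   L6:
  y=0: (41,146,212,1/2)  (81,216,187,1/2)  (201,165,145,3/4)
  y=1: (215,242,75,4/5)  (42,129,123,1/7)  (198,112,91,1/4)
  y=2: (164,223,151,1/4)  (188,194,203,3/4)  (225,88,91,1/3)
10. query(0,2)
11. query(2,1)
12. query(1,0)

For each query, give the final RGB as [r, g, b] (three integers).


at x=1,y=1 over L1,L2,L3,L4:
L1 α=7/8: [14, 1379/8, 1225/8]
L2 α=1/6: [70/3, 7175/48, 7205/48]
L3 α=1/2: [583/6, 9047/96, 15989/96]
L4 α=1/6: [3725/36, 48883/576, 97513/576]
→ [103, 85, 169]

query (1,2) [L1,L2,L3,L4] — begin 0,0,0
L1 α=3/7: [180/7, 228/7, 48]
L2 α=3/4: [2757/14, 183/7, 717/4]
L3 α=3/5: [7797/35, 2256/35, 951/10]
L4 α=1/2: [7976/35, 1268/35, 1611/20]
→ [228, 36, 81]

query (2,1) [L1,L2,L3,L4] — begin 0,0,0
L1 α=7/8: [399/4, 399/2, 63/4]
L2 α=1/3: [733/6, 503/3, 317/6]
L3 α=1/4: [847/8, 347/2, 635/8]
L4 α=3/7: [1909/14, 151, 2141/14]
rounded: [136, 151, 153]

(0,2) stack=L1,L2,L3,L4,L5,L6; from [0,0,0]:
L1 α=1/3: [26, 29, 244/3]
L2 α=5/7: [997/7, 1283/7, 194/3]
L3 α=1/2: [1251/7, 1451/14, 430/3]
L4 α=1/2: [1329/7, 2025/28, 931/6]
L5 α=1/2: [1459/7, 8801/56, 2455/12]
L6 α=1/4: [5525/28, 38891/224, 3059/16]
→ [197, 174, 191]

query (2,1) [L1,L2,L3,L4,L5,L6] — begin 0,0,0
L1 α=7/8: [399/4, 399/2, 63/4]
L2 α=1/3: [733/6, 503/3, 317/6]
L3 α=1/4: [847/8, 347/2, 635/8]
L4 α=3/7: [1909/14, 151, 2141/14]
L5 α=1/3: [3008/21, 385/3, 2834/21]
L6 α=1/4: [2197/14, 497/4, 3471/28]
rounded: [157, 124, 124]

at x=1,y=0 over L1,L2,L3,L4,L5,L6:
L1 α=6/7: [990/7, 954/7, 180/7]
L2 α=1/2: [2369/14, 1282/7, 321/7]
L3 α=1: [71, 14, 195]
L4 α=1/3: [325/3, 161/3, 210]
L5 α=2/3: [469/9, 1025/9, 446/3]
L6 α=1/2: [599/9, 2969/18, 1007/6]
rounded: [67, 165, 168]


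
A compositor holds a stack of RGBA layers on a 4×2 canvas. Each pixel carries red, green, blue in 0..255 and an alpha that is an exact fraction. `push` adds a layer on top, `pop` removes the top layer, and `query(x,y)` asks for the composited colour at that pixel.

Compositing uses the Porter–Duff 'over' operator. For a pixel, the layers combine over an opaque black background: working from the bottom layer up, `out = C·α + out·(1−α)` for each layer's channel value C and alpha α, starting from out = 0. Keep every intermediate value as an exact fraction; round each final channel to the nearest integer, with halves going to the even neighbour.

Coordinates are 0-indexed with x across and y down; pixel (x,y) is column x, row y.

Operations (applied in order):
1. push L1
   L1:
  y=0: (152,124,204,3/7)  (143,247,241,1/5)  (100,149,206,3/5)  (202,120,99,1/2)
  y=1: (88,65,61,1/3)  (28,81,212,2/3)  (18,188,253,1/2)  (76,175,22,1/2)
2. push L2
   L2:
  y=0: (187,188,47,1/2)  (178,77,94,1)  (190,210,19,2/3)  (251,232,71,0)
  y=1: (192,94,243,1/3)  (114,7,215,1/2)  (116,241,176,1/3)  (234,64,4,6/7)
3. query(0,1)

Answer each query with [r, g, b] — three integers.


query (0,1) [L1,L2] — begin 0,0,0
+L1 (α=1/3) → [88/3, 65/3, 61/3]
+L2 (α=1/3) → [752/9, 412/9, 851/9]
→ [84, 46, 95]


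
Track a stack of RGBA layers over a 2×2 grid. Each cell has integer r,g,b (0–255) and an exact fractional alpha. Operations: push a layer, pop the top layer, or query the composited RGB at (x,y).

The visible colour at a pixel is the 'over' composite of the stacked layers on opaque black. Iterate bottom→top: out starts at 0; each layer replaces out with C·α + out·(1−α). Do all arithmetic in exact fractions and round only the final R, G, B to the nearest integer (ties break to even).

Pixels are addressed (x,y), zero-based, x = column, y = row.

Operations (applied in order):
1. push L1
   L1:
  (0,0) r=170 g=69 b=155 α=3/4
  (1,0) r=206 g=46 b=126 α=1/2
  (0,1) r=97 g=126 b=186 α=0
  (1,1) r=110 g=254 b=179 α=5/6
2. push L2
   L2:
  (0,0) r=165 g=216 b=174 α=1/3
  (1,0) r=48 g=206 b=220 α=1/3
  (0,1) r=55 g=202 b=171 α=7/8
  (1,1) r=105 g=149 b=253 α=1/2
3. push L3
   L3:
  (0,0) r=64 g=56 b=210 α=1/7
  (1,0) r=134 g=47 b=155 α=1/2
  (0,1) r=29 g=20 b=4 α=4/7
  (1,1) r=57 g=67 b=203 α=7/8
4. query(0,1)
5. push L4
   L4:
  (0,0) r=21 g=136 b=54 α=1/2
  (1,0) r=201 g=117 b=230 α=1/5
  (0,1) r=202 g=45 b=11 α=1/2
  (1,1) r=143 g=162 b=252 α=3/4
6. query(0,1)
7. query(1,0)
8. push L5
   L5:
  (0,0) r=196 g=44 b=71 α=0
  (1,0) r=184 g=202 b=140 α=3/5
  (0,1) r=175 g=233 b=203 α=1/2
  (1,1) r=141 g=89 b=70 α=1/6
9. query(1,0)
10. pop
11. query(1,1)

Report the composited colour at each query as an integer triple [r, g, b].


at x=0,y=1 over L1,L2,L3:
+L1 (α=0) → [0, 0, 0]
+L2 (α=7/8) → [385/8, 707/4, 1197/8]
+L3 (α=4/7) → [2083/56, 2441/28, 3719/56]
= [37, 87, 66]

(0,1) stack=L1,L2,L3,L4; from [0,0,0]:
after L1 α=0: [0, 0, 0]
after L2 α=7/8: [385/8, 707/4, 1197/8]
after L3 α=4/7: [2083/56, 2441/28, 3719/56]
after L4 α=1/2: [13395/112, 3701/56, 4335/112]
rounded: [120, 66, 39]

at x=1,y=0 over L1,L2,L3,L4:
after L1 α=1/2: [103, 23, 63]
after L2 α=1/3: [254/3, 84, 346/3]
after L3 α=1/2: [328/3, 131/2, 811/6]
after L4 α=1/5: [383/3, 379/5, 2312/15]
= [128, 76, 154]

at x=1,y=0 over L1,L2,L3,L4,L5:
+L1 (α=1/2) → [103, 23, 63]
+L2 (α=1/3) → [254/3, 84, 346/3]
+L3 (α=1/2) → [328/3, 131/2, 811/6]
+L4 (α=1/5) → [383/3, 379/5, 2312/15]
+L5 (α=3/5) → [2422/15, 3788/25, 10924/75]
→ [161, 152, 146]

at x=1,y=1 over L1,L2,L3,L4:
after L1 α=5/6: [275/3, 635/3, 895/6]
after L2 α=1/2: [295/3, 541/3, 2413/12]
after L3 α=7/8: [373/6, 487/6, 19465/96]
after L4 α=3/4: [2947/24, 3403/24, 92041/384]
→ [123, 142, 240]


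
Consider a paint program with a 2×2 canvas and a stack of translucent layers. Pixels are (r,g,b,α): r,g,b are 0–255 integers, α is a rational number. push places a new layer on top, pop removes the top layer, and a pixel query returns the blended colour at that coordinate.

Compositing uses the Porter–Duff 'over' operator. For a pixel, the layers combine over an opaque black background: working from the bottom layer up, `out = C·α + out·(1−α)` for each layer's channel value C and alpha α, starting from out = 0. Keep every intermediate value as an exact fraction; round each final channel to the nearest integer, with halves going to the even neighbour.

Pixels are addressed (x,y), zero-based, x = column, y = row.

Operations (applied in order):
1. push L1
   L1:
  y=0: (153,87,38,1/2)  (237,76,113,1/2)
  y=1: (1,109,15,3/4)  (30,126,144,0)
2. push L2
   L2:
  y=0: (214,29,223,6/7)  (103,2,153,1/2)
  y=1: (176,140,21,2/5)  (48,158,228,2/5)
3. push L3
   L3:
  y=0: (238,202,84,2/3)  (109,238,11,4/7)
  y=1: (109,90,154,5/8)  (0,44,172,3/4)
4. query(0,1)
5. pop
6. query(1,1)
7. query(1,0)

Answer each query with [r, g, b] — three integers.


query (0,1) [L1,L2,L3] — begin 0,0,0
+L1 (α=3/4) → [3/4, 327/4, 45/4]
+L2 (α=2/5) → [1417/20, 2101/20, 303/20]
+L3 (α=5/8) → [15151/160, 15303/160, 16309/160]
rounded: [95, 96, 102]

at x=1,y=1 over L1,L2:
L1 α=0: [0, 0, 0]
L2 α=2/5: [96/5, 316/5, 456/5]
→ [19, 63, 91]

at x=1,y=0 over L1,L2:
+L1 (α=1/2) → [237/2, 38, 113/2]
+L2 (α=1/2) → [443/4, 20, 419/4]
= [111, 20, 105]


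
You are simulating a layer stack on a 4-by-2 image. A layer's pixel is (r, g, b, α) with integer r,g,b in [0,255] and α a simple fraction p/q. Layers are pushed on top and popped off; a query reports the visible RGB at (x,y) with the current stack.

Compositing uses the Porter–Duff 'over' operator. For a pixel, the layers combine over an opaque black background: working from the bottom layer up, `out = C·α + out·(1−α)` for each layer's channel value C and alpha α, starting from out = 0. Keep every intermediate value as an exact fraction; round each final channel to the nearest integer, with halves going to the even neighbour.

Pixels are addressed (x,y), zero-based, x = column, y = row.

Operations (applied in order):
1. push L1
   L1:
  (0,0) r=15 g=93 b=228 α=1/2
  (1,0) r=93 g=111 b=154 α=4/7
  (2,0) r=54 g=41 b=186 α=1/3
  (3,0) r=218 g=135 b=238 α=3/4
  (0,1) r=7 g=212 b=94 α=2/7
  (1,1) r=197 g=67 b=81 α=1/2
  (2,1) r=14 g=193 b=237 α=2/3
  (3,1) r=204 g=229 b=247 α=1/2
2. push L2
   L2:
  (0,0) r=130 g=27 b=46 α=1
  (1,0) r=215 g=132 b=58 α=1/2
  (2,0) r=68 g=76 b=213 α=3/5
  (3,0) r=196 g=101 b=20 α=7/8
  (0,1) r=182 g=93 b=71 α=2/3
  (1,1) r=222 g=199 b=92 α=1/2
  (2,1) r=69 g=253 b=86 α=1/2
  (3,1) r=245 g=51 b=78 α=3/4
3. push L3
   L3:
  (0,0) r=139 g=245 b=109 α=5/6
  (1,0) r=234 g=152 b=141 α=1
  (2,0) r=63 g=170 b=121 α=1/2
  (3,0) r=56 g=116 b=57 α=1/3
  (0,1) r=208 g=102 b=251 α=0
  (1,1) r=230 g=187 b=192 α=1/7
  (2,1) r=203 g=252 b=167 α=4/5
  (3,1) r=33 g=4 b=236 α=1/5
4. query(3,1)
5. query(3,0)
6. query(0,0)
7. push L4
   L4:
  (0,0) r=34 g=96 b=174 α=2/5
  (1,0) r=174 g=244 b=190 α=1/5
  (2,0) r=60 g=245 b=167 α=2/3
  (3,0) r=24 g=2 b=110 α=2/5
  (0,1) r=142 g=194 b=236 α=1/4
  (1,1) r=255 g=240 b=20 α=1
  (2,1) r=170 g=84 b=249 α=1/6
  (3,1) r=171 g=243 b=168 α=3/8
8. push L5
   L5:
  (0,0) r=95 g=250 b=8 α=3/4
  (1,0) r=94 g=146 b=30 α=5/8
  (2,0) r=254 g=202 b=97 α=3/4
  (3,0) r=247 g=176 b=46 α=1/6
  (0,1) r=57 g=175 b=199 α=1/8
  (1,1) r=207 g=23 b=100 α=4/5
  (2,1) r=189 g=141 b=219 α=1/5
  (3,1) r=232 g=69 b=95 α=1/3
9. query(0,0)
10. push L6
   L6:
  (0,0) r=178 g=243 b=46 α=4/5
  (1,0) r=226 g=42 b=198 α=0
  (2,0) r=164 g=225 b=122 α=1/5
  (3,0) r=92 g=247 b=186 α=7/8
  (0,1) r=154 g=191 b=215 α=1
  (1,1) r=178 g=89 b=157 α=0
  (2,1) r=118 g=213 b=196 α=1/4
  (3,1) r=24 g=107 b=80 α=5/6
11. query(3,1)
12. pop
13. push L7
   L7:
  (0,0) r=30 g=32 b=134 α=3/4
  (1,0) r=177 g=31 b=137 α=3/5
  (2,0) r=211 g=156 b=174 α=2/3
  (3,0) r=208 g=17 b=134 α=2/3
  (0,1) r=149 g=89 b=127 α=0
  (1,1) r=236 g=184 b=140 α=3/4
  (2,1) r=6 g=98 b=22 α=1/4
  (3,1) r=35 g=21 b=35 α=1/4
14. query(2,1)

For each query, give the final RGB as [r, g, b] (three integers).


query (3,1) [L1,L2,L3] — begin 0,0,0
after L1 α=1/2: [102, 229/2, 247/2]
after L2 α=3/4: [837/4, 535/8, 715/8]
after L3 α=1/5: [174, 543/10, 1187/10]
rounded: [174, 54, 119]

query (3,0) [L1,L2,L3] — begin 0,0,0
after L1 α=3/4: [327/2, 405/4, 357/2]
after L2 α=7/8: [3071/16, 3233/32, 637/16]
after L3 α=1/3: [1173/8, 5089/48, 1093/24]
rounded: [147, 106, 46]

query (0,0) [L1,L2,L3] — begin 0,0,0
L1 α=1/2: [15/2, 93/2, 114]
L2 α=1: [130, 27, 46]
L3 α=5/6: [275/2, 626/3, 197/2]
rounded: [138, 209, 98]

at x=0,y=0 over L1,L2,L3,L4,L5:
L1 α=1/2: [15/2, 93/2, 114]
L2 α=1: [130, 27, 46]
L3 α=5/6: [275/2, 626/3, 197/2]
L4 α=2/5: [961/10, 818/5, 1287/10]
L5 α=3/4: [3811/40, 1142/5, 1527/40]
= [95, 228, 38]

at x=3,y=1 over L1,L2,L3,L4,L5,L6:
L1 α=1/2: [102, 229/2, 247/2]
L2 α=3/4: [837/4, 535/8, 715/8]
L3 α=1/5: [174, 543/10, 1187/10]
L4 α=3/8: [1383/8, 2001/16, 2195/16]
L5 α=1/3: [2311/12, 851/8, 985/8]
L6 α=5/6: [3751/72, 5131/48, 1395/16]
rounded: [52, 107, 87]

query (2,1) [L1,L2,L3,L4,L5,L7] — begin 0,0,0
+L1 (α=2/3) → [28/3, 386/3, 158]
+L2 (α=1/2) → [235/6, 1145/6, 122]
+L3 (α=4/5) → [5107/30, 7193/30, 158]
+L4 (α=1/6) → [6127/36, 7697/36, 1039/6]
+L5 (α=1/5) → [7828/45, 8966/45, 547/3]
+L7 (α=1/4) → [3959/30, 2609/15, 569/4]
= [132, 174, 142]


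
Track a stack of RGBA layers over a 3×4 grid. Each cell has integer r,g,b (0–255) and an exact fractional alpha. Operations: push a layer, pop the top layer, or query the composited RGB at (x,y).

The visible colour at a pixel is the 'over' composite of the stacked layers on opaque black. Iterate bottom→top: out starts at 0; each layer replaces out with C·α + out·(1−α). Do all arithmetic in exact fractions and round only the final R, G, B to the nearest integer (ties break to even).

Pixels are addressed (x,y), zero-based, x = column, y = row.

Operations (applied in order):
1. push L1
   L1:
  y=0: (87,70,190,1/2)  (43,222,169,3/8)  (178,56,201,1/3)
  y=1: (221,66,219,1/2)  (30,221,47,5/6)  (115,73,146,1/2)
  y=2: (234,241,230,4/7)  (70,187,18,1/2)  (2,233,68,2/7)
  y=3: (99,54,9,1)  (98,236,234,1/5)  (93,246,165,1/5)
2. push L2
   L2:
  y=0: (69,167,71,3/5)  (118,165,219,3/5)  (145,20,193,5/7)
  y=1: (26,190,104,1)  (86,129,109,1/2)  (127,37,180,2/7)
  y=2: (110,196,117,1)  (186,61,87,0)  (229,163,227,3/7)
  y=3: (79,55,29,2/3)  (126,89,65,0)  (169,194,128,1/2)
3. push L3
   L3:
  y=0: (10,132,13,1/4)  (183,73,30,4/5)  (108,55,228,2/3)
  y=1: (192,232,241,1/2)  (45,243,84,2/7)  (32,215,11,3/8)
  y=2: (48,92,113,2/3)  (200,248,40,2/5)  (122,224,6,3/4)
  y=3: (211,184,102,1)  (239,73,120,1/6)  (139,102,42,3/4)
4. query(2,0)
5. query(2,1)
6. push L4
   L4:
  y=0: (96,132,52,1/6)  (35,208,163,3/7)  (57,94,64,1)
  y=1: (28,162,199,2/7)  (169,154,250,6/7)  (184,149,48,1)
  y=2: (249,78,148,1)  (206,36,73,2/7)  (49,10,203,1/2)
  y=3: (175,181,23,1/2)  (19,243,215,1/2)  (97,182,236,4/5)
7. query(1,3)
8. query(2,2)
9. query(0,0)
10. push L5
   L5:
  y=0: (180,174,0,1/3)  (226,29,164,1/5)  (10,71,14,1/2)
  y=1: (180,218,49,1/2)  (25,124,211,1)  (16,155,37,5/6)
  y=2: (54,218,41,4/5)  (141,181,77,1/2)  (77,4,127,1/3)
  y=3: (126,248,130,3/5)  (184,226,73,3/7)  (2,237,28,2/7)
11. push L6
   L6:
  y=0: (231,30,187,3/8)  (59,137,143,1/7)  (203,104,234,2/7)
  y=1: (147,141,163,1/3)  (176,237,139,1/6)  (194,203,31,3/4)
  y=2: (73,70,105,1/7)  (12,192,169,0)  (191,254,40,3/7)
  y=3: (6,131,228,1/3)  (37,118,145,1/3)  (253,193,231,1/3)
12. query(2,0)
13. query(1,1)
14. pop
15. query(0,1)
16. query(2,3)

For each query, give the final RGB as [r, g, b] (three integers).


query (2,0) [L1,L2,L3] — begin 0,0,0
+L1 (α=1/3) → [178/3, 56/3, 67]
+L2 (α=5/7) → [2531/21, 412/21, 157]
+L3 (α=2/3) → [7067/63, 2722/63, 613/3]
= [112, 43, 204]

query (2,1) [L1,L2,L3] — begin 0,0,0
L1 α=1/2: [115/2, 73/2, 73]
L2 α=2/7: [1083/14, 513/14, 725/7]
L3 α=3/8: [6759/112, 11595/112, 482/7]
= [60, 104, 69]

query (1,3) [L1,L2,L3,L4] — begin 0,0,0
after L1 α=1/5: [98/5, 236/5, 234/5]
after L2 α=0: [98/5, 236/5, 234/5]
after L3 α=1/6: [337/6, 103/2, 59]
after L4 α=1/2: [451/12, 589/4, 137]
→ [38, 147, 137]

query (2,2) [L1,L2,L3,L4] — begin 0,0,0
after L1 α=2/7: [4/7, 466/7, 136/7]
after L2 α=3/7: [4825/49, 5287/49, 5311/49]
after L3 α=3/4: [22759/196, 38215/196, 6193/196]
after L4 α=1/2: [32363/392, 40175/392, 45981/392]
rounded: [83, 102, 117]

query (0,0) [L1,L2,L3,L4] — begin 0,0,0
+L1 (α=1/2) → [87/2, 35, 95]
+L2 (α=3/5) → [294/5, 571/5, 403/5]
+L3 (α=1/4) → [233/5, 2373/20, 637/10]
+L4 (α=1/6) → [329/6, 967/8, 247/4]
→ [55, 121, 62]

at x=2,y=0 over L1,L2,L3,L4,L5,L6:
after L1 α=1/3: [178/3, 56/3, 67]
after L2 α=5/7: [2531/21, 412/21, 157]
after L3 α=2/3: [7067/63, 2722/63, 613/3]
after L4 α=1: [57, 94, 64]
after L5 α=1/2: [67/2, 165/2, 39]
after L6 α=2/7: [1147/14, 1241/14, 663/7]
→ [82, 89, 95]

query (1,1) [L1,L2,L3,L4,L5,L6] — begin 0,0,0
+L1 (α=5/6) → [25, 1105/6, 235/6]
+L2 (α=1/2) → [111/2, 1879/12, 889/12]
+L3 (α=2/7) → [105/2, 15227/84, 923/12]
+L4 (α=6/7) → [2133/14, 92843/588, 18923/84]
+L5 (α=1) → [25, 124, 211]
+L6 (α=1/6) → [301/6, 857/6, 199]
rounded: [50, 143, 199]

query (0,1) [L1,L2,L3,L4,L5] — begin 0,0,0
+L1 (α=1/2) → [221/2, 33, 219/2]
+L2 (α=1) → [26, 190, 104]
+L3 (α=1/2) → [109, 211, 345/2]
+L4 (α=2/7) → [601/7, 197, 2521/14]
+L5 (α=1/2) → [1861/14, 415/2, 3207/28]
rounded: [133, 208, 115]

query (2,3) [L1,L2,L3,L4,L5] — begin 0,0,0
L1 α=1/5: [93/5, 246/5, 33]
L2 α=1/2: [469/5, 608/5, 161/2]
L3 α=3/4: [1277/10, 1069/10, 413/8]
L4 α=4/5: [5157/50, 8349/50, 1593/8]
L5 α=2/7: [5197/70, 13089/70, 8413/56]
= [74, 187, 150]


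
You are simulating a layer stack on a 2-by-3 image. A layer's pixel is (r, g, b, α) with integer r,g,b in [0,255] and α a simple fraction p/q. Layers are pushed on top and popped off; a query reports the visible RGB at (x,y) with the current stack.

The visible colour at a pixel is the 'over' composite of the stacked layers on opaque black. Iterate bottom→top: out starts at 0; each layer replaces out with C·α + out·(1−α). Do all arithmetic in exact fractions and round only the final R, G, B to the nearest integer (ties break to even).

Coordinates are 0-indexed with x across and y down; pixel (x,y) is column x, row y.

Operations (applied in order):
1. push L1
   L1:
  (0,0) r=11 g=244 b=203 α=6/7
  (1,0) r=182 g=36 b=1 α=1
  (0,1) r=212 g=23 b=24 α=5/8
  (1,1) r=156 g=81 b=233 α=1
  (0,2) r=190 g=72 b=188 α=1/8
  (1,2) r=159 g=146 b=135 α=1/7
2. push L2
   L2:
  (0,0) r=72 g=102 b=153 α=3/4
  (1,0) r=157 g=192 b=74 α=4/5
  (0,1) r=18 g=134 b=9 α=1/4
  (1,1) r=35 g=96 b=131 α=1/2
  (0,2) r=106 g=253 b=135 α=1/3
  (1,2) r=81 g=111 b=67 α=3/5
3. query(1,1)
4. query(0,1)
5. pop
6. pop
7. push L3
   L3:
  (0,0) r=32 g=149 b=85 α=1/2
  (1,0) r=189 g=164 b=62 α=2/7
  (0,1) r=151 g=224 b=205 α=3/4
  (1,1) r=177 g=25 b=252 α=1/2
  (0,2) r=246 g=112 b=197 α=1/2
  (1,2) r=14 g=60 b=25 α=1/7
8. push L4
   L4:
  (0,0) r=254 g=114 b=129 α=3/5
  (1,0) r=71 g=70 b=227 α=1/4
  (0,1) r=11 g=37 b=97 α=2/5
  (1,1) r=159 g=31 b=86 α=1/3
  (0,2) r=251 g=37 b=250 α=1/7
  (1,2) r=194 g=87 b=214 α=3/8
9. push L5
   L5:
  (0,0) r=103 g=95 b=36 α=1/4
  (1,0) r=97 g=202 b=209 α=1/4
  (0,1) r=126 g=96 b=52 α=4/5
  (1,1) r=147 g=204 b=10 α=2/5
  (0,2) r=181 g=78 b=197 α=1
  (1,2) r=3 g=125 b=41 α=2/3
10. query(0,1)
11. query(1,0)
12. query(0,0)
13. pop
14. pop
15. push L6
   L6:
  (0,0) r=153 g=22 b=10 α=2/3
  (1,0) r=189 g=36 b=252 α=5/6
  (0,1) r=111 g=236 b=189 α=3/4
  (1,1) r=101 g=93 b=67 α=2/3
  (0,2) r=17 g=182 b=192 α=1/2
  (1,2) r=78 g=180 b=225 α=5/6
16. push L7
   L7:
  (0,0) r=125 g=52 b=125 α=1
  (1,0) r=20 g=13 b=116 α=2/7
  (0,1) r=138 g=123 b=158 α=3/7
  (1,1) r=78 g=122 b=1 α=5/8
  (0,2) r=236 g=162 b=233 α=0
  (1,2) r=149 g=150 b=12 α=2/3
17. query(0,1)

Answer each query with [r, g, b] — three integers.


(1,1) stack=L1,L2; from [0,0,0]:
L1 α=1: [156, 81, 233]
L2 α=1/2: [191/2, 177/2, 182]
rounded: [96, 88, 182]

at x=0,y=1 over L1,L2:
L1 α=5/8: [265/2, 115/8, 15]
L2 α=1/4: [831/8, 1417/32, 27/2]
= [104, 44, 14]

(0,1) stack=L3,L4,L5; from [0,0,0]:
L3 α=3/4: [453/4, 168, 615/4]
L4 α=2/5: [1447/20, 578/5, 2621/20]
L5 α=4/5: [11527/100, 2498/25, 6781/100]
= [115, 100, 68]

query (1,0) [L3,L4,L5] — begin 0,0,0
after L3 α=2/7: [54, 328/7, 124/7]
after L4 α=1/4: [233/4, 737/14, 1961/28]
after L5 α=1/4: [1087/16, 5039/56, 11735/112]
= [68, 90, 105]

at x=0,y=0 over L3,L4,L5:
L3 α=1/2: [16, 149/2, 85/2]
L4 α=3/5: [794/5, 491/5, 472/5]
L5 α=1/4: [2897/20, 487/5, 399/5]
→ [145, 97, 80]

at x=0,y=1 over L3,L6,L7:
L3 α=3/4: [453/4, 168, 615/4]
L6 α=3/4: [1785/16, 219, 2883/16]
L7 α=3/7: [3441/28, 1245/7, 4779/28]
= [123, 178, 171]


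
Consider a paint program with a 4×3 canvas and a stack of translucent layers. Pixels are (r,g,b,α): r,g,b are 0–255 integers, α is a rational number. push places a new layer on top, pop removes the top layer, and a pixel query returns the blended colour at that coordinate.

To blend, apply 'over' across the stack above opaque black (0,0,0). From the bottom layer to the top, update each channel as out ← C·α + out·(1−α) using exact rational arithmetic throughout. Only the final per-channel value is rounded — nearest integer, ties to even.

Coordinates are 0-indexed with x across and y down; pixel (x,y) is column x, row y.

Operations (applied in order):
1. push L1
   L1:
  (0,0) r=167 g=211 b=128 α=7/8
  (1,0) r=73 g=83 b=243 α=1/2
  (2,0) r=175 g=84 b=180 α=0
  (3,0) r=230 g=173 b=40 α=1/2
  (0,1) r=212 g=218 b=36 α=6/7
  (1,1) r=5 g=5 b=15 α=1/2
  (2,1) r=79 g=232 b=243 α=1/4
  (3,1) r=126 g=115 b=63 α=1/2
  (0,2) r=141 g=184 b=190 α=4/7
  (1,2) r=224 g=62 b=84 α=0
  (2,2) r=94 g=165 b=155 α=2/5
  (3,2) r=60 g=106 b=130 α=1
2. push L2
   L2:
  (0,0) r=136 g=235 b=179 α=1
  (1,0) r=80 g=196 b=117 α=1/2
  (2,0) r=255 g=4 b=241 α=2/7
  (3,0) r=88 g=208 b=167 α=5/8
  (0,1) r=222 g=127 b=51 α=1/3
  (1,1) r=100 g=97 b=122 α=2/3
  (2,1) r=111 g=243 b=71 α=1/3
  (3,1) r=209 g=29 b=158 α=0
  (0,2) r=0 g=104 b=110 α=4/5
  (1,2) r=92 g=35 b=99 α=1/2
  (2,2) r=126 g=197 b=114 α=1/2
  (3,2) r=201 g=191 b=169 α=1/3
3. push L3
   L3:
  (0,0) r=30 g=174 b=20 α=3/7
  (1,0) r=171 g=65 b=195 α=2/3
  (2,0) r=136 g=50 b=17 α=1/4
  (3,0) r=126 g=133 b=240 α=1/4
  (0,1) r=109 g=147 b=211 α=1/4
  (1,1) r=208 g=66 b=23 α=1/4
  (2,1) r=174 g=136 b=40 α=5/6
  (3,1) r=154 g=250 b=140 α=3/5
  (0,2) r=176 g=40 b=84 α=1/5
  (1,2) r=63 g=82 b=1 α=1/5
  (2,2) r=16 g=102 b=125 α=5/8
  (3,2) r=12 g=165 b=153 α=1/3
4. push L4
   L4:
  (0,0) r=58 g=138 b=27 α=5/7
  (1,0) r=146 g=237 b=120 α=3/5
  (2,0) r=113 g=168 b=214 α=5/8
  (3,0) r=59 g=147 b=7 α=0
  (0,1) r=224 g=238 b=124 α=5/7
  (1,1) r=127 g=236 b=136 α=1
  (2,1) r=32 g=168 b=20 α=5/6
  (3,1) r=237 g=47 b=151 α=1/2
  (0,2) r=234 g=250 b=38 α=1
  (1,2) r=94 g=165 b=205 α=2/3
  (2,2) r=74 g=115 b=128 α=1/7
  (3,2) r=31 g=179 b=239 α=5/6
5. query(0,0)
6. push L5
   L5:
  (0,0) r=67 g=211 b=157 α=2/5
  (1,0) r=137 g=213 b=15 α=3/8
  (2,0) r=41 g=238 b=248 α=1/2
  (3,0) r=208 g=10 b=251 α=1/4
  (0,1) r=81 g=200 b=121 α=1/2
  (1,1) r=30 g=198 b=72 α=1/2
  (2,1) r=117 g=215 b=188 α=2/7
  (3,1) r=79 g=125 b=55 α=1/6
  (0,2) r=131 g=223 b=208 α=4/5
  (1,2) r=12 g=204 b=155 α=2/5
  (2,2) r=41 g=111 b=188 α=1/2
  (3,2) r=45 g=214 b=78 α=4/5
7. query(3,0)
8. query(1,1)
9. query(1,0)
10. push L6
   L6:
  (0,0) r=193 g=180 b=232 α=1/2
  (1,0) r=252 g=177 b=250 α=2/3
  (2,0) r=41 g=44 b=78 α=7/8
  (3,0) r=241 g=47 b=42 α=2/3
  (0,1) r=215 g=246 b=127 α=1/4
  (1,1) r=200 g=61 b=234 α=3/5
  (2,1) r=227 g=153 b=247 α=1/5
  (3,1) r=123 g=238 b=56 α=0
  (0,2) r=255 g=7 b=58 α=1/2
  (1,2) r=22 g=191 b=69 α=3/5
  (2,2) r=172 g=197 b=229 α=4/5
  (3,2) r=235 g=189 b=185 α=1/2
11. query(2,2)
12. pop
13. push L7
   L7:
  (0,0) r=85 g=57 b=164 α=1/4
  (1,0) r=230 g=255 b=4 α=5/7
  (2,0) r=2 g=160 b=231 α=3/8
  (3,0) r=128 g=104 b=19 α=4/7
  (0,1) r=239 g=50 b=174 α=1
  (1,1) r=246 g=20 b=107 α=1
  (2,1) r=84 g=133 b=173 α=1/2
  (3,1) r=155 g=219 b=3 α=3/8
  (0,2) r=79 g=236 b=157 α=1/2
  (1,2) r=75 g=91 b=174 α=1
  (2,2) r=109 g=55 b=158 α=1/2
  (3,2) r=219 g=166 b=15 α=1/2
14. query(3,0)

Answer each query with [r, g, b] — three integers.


(0,0) stack=L1,L2,L3,L4; from [0,0,0]:
+L1 (α=7/8) → [1169/8, 1477/8, 112]
+L2 (α=1) → [136, 235, 179]
+L3 (α=3/7) → [634/7, 1462/7, 776/7]
+L4 (α=5/7) → [3298/49, 7754/49, 2497/49]
= [67, 158, 51]

(3,0) stack=L1,L2,L3,L4,L5; from [0,0,0]:
+L1 (α=1/2) → [115, 173/2, 20]
+L2 (α=5/8) → [785/8, 2599/16, 895/8]
+L3 (α=1/4) → [3363/32, 9925/64, 4605/32]
+L4 (α=0) → [3363/32, 9925/64, 4605/32]
+L5 (α=1/4) → [16745/128, 30415/256, 21847/128]
→ [131, 119, 171]

(1,1) stack=L1,L2,L3,L4,L5; from [0,0,0]:
+L1 (α=1/2) → [5/2, 5/2, 15/2]
+L2 (α=2/3) → [135/2, 131/2, 503/6]
+L3 (α=1/4) → [821/8, 525/8, 549/8]
+L4 (α=1) → [127, 236, 136]
+L5 (α=1/2) → [157/2, 217, 104]
→ [78, 217, 104]

(1,0) stack=L1,L2,L3,L4,L5; from [0,0,0]:
+L1 (α=1/2) → [73/2, 83/2, 243/2]
+L2 (α=1/2) → [233/4, 475/4, 477/4]
+L3 (α=2/3) → [1601/12, 995/12, 679/4]
+L4 (α=3/5) → [4229/30, 5261/30, 1399/10]
+L5 (α=3/8) → [6695/48, 9095/48, 1489/16]
rounded: [139, 189, 93]

at x=2,y=2 over L1,L2,L3,L4,L5,L6:
L1 α=2/5: [188/5, 66, 62]
L2 α=1/2: [409/5, 263/2, 88]
L3 α=5/8: [1627/40, 1809/16, 889/8]
L4 α=1/7: [6361/140, 6347/56, 3179/28]
L5 α=1/2: [12101/280, 12563/112, 8443/56]
L6 α=4/5: [204741/1400, 100819/560, 59739/280]
rounded: [146, 180, 213]

query (3,0) [L1,L2,L3,L4,L5,L7] — begin 0,0,0
+L1 (α=1/2) → [115, 173/2, 20]
+L2 (α=5/8) → [785/8, 2599/16, 895/8]
+L3 (α=1/4) → [3363/32, 9925/64, 4605/32]
+L4 (α=0) → [3363/32, 9925/64, 4605/32]
+L5 (α=1/4) → [16745/128, 30415/256, 21847/128]
+L7 (α=4/7) → [115771/896, 197741/1792, 75269/896]
rounded: [129, 110, 84]
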